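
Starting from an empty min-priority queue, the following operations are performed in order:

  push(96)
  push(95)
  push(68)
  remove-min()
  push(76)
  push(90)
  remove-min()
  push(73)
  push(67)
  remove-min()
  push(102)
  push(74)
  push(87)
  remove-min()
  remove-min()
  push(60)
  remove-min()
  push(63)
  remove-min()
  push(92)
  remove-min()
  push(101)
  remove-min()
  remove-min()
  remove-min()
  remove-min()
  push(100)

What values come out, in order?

insert 96 → {96}
insert 95 → {95, 96}
insert 68 → {68, 95, 96}
remove-min → 68; now {95, 96}
insert 76 → {76, 95, 96}
insert 90 → {76, 90, 95, 96}
remove-min → 76; now {90, 95, 96}
insert 73 → {73, 90, 95, 96}
insert 67 → {67, 73, 90, 95, 96}
remove-min → 67; now {73, 90, 95, 96}
insert 102 → {73, 90, 95, 96, 102}
insert 74 → {73, 74, 90, 95, 96, 102}
insert 87 → {73, 74, 87, 90, 95, 96, 102}
remove-min → 73; now {74, 87, 90, 95, 96, 102}
remove-min → 74; now {87, 90, 95, 96, 102}
insert 60 → {60, 87, 90, 95, 96, 102}
remove-min → 60; now {87, 90, 95, 96, 102}
insert 63 → {63, 87, 90, 95, 96, 102}
remove-min → 63; now {87, 90, 95, 96, 102}
insert 92 → {87, 90, 92, 95, 96, 102}
remove-min → 87; now {90, 92, 95, 96, 102}
insert 101 → {90, 92, 95, 96, 101, 102}
remove-min → 90; now {92, 95, 96, 101, 102}
remove-min → 92; now {95, 96, 101, 102}
remove-min → 95; now {96, 101, 102}
remove-min → 96; now {101, 102}
insert 100 → {100, 101, 102}

68 → 76 → 67 → 73 → 74 → 60 → 63 → 87 → 90 → 92 → 95 → 96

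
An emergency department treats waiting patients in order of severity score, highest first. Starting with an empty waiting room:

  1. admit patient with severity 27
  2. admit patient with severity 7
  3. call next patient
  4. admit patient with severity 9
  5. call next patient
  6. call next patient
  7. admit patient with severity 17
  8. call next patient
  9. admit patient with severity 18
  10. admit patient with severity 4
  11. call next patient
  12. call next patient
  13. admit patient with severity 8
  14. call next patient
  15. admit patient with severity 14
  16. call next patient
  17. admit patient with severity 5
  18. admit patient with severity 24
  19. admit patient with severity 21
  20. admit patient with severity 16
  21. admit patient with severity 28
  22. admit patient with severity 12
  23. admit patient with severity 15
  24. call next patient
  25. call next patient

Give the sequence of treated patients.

27, 9, 7, 17, 18, 4, 8, 14, 28, 24

insert 27 → {27}
insert 7 → {27, 7}
call next patient → 27; now {7}
insert 9 → {9, 7}
call next patient → 9; now {7}
call next patient → 7; now {}
insert 17 → {17}
call next patient → 17; now {}
insert 18 → {18}
insert 4 → {18, 4}
call next patient → 18; now {4}
call next patient → 4; now {}
insert 8 → {8}
call next patient → 8; now {}
insert 14 → {14}
call next patient → 14; now {}
insert 5 → {5}
insert 24 → {24, 5}
insert 21 → {24, 21, 5}
insert 16 → {24, 21, 16, 5}
insert 28 → {28, 24, 21, 16, 5}
insert 12 → {28, 24, 21, 16, 12, 5}
insert 15 → {28, 24, 21, 16, 15, 12, 5}
call next patient → 28; now {24, 21, 16, 15, 12, 5}
call next patient → 24; now {21, 16, 15, 12, 5}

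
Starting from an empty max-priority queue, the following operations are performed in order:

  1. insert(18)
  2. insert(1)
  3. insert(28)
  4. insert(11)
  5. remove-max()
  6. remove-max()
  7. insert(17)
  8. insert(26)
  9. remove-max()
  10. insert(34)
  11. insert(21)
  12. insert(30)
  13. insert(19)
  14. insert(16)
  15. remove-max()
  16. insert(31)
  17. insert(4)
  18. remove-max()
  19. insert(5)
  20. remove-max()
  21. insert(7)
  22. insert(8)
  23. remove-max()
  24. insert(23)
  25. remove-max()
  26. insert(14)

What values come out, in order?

insert 18 → {18}
insert 1 → {18, 1}
insert 28 → {28, 18, 1}
insert 11 → {28, 18, 11, 1}
remove-max → 28; now {18, 11, 1}
remove-max → 18; now {11, 1}
insert 17 → {17, 11, 1}
insert 26 → {26, 17, 11, 1}
remove-max → 26; now {17, 11, 1}
insert 34 → {34, 17, 11, 1}
insert 21 → {34, 21, 17, 11, 1}
insert 30 → {34, 30, 21, 17, 11, 1}
insert 19 → {34, 30, 21, 19, 17, 11, 1}
insert 16 → {34, 30, 21, 19, 17, 16, 11, 1}
remove-max → 34; now {30, 21, 19, 17, 16, 11, 1}
insert 31 → {31, 30, 21, 19, 17, 16, 11, 1}
insert 4 → {31, 30, 21, 19, 17, 16, 11, 4, 1}
remove-max → 31; now {30, 21, 19, 17, 16, 11, 4, 1}
insert 5 → {30, 21, 19, 17, 16, 11, 5, 4, 1}
remove-max → 30; now {21, 19, 17, 16, 11, 5, 4, 1}
insert 7 → {21, 19, 17, 16, 11, 7, 5, 4, 1}
insert 8 → {21, 19, 17, 16, 11, 8, 7, 5, 4, 1}
remove-max → 21; now {19, 17, 16, 11, 8, 7, 5, 4, 1}
insert 23 → {23, 19, 17, 16, 11, 8, 7, 5, 4, 1}
remove-max → 23; now {19, 17, 16, 11, 8, 7, 5, 4, 1}
insert 14 → {19, 17, 16, 14, 11, 8, 7, 5, 4, 1}

28 → 18 → 26 → 34 → 31 → 30 → 21 → 23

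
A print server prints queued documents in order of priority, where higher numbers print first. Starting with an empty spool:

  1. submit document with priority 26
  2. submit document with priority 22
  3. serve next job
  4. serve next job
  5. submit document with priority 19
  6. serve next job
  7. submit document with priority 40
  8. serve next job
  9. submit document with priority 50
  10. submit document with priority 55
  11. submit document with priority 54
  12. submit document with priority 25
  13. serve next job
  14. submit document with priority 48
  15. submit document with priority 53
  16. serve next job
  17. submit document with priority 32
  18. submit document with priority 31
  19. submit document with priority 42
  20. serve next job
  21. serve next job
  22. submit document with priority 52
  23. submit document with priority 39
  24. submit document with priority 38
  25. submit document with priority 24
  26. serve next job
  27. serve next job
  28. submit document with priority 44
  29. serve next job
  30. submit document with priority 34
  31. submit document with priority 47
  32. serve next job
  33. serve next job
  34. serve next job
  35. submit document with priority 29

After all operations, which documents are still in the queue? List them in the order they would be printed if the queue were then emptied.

38 → 34 → 32 → 31 → 29 → 25 → 24

insert 26 → {26}
insert 22 → {26, 22}
serve next job → 26; now {22}
serve next job → 22; now {}
insert 19 → {19}
serve next job → 19; now {}
insert 40 → {40}
serve next job → 40; now {}
insert 50 → {50}
insert 55 → {55, 50}
insert 54 → {55, 54, 50}
insert 25 → {55, 54, 50, 25}
serve next job → 55; now {54, 50, 25}
insert 48 → {54, 50, 48, 25}
insert 53 → {54, 53, 50, 48, 25}
serve next job → 54; now {53, 50, 48, 25}
insert 32 → {53, 50, 48, 32, 25}
insert 31 → {53, 50, 48, 32, 31, 25}
insert 42 → {53, 50, 48, 42, 32, 31, 25}
serve next job → 53; now {50, 48, 42, 32, 31, 25}
serve next job → 50; now {48, 42, 32, 31, 25}
insert 52 → {52, 48, 42, 32, 31, 25}
insert 39 → {52, 48, 42, 39, 32, 31, 25}
insert 38 → {52, 48, 42, 39, 38, 32, 31, 25}
insert 24 → {52, 48, 42, 39, 38, 32, 31, 25, 24}
serve next job → 52; now {48, 42, 39, 38, 32, 31, 25, 24}
serve next job → 48; now {42, 39, 38, 32, 31, 25, 24}
insert 44 → {44, 42, 39, 38, 32, 31, 25, 24}
serve next job → 44; now {42, 39, 38, 32, 31, 25, 24}
insert 34 → {42, 39, 38, 34, 32, 31, 25, 24}
insert 47 → {47, 42, 39, 38, 34, 32, 31, 25, 24}
serve next job → 47; now {42, 39, 38, 34, 32, 31, 25, 24}
serve next job → 42; now {39, 38, 34, 32, 31, 25, 24}
serve next job → 39; now {38, 34, 32, 31, 25, 24}
insert 29 → {38, 34, 32, 31, 29, 25, 24}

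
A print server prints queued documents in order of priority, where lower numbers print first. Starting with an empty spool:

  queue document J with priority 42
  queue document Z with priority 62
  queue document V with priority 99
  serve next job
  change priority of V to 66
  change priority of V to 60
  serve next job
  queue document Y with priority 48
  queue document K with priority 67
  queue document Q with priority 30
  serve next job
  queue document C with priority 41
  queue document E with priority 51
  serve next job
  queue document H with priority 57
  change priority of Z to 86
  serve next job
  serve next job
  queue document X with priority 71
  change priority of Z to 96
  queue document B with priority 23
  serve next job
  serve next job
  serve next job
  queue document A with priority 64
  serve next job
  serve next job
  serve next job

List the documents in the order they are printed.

add J (priority 42) → {J:42}
add Z (priority 62) → {J:42, Z:62}
add V (priority 99) → {J:42, Z:62, V:99}
serve next job → J; now {Z:62, V:99}
update V to priority 66 → {Z:62, V:66}
update V to priority 60 → {V:60, Z:62}
serve next job → V; now {Z:62}
add Y (priority 48) → {Y:48, Z:62}
add K (priority 67) → {Y:48, Z:62, K:67}
add Q (priority 30) → {Q:30, Y:48, Z:62, K:67}
serve next job → Q; now {Y:48, Z:62, K:67}
add C (priority 41) → {C:41, Y:48, Z:62, K:67}
add E (priority 51) → {C:41, Y:48, E:51, Z:62, K:67}
serve next job → C; now {Y:48, E:51, Z:62, K:67}
add H (priority 57) → {Y:48, E:51, H:57, Z:62, K:67}
update Z to priority 86 → {Y:48, E:51, H:57, K:67, Z:86}
serve next job → Y; now {E:51, H:57, K:67, Z:86}
serve next job → E; now {H:57, K:67, Z:86}
add X (priority 71) → {H:57, K:67, X:71, Z:86}
update Z to priority 96 → {H:57, K:67, X:71, Z:96}
add B (priority 23) → {B:23, H:57, K:67, X:71, Z:96}
serve next job → B; now {H:57, K:67, X:71, Z:96}
serve next job → H; now {K:67, X:71, Z:96}
serve next job → K; now {X:71, Z:96}
add A (priority 64) → {A:64, X:71, Z:96}
serve next job → A; now {X:71, Z:96}
serve next job → X; now {Z:96}
serve next job → Z; now {}

J → V → Q → C → Y → E → B → H → K → A → X → Z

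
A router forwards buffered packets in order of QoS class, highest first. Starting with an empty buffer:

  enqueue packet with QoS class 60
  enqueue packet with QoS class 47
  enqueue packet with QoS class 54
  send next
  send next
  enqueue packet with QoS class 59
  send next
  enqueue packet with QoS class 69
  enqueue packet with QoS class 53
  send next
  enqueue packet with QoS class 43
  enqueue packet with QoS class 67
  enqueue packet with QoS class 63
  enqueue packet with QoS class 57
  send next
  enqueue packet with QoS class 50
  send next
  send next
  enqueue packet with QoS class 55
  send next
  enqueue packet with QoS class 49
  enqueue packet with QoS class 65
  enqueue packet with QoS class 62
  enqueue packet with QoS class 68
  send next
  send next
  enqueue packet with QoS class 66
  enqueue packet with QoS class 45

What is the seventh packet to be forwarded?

57

insert 60 → {60}
insert 47 → {60, 47}
insert 54 → {60, 54, 47}
send next → 60; now {54, 47}
send next → 54; now {47}
insert 59 → {59, 47}
send next → 59; now {47}
insert 69 → {69, 47}
insert 53 → {69, 53, 47}
send next → 69; now {53, 47}
insert 43 → {53, 47, 43}
insert 67 → {67, 53, 47, 43}
insert 63 → {67, 63, 53, 47, 43}
insert 57 → {67, 63, 57, 53, 47, 43}
send next → 67; now {63, 57, 53, 47, 43}
insert 50 → {63, 57, 53, 50, 47, 43}
send next → 63; now {57, 53, 50, 47, 43}
send next → 57; now {53, 50, 47, 43}
insert 55 → {55, 53, 50, 47, 43}
send next → 55; now {53, 50, 47, 43}
insert 49 → {53, 50, 49, 47, 43}
insert 65 → {65, 53, 50, 49, 47, 43}
insert 62 → {65, 62, 53, 50, 49, 47, 43}
insert 68 → {68, 65, 62, 53, 50, 49, 47, 43}
send next → 68; now {65, 62, 53, 50, 49, 47, 43}
send next → 65; now {62, 53, 50, 49, 47, 43}
insert 66 → {66, 62, 53, 50, 49, 47, 43}
insert 45 → {66, 62, 53, 50, 49, 47, 45, 43}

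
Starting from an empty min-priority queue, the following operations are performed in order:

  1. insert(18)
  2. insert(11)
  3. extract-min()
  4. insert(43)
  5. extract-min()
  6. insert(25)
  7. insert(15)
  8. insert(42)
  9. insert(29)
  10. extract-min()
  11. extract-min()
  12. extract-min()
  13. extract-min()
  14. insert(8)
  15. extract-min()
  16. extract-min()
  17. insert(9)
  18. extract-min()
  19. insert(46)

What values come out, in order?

insert 18 → {18}
insert 11 → {11, 18}
extract-min → 11; now {18}
insert 43 → {18, 43}
extract-min → 18; now {43}
insert 25 → {25, 43}
insert 15 → {15, 25, 43}
insert 42 → {15, 25, 42, 43}
insert 29 → {15, 25, 29, 42, 43}
extract-min → 15; now {25, 29, 42, 43}
extract-min → 25; now {29, 42, 43}
extract-min → 29; now {42, 43}
extract-min → 42; now {43}
insert 8 → {8, 43}
extract-min → 8; now {43}
extract-min → 43; now {}
insert 9 → {9}
extract-min → 9; now {}
insert 46 → {46}

[11, 18, 15, 25, 29, 42, 8, 43, 9]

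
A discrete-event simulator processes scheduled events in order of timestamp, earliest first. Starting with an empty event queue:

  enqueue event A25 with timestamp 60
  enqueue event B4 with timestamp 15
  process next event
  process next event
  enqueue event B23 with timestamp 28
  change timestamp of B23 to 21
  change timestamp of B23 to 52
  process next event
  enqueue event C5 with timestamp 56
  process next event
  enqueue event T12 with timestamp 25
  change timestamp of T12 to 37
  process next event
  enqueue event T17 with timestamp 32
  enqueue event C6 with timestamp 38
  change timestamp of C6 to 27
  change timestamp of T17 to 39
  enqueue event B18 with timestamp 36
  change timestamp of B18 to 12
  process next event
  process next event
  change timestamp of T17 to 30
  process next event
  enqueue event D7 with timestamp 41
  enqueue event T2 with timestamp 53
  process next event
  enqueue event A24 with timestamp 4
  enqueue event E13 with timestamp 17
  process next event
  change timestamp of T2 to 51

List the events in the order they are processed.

[B4, A25, B23, C5, T12, B18, C6, T17, D7, A24]

add A25 (timestamp 60) → {A25:60}
add B4 (timestamp 15) → {B4:15, A25:60}
process next event → B4; now {A25:60}
process next event → A25; now {}
add B23 (timestamp 28) → {B23:28}
update B23 to timestamp 21 → {B23:21}
update B23 to timestamp 52 → {B23:52}
process next event → B23; now {}
add C5 (timestamp 56) → {C5:56}
process next event → C5; now {}
add T12 (timestamp 25) → {T12:25}
update T12 to timestamp 37 → {T12:37}
process next event → T12; now {}
add T17 (timestamp 32) → {T17:32}
add C6 (timestamp 38) → {T17:32, C6:38}
update C6 to timestamp 27 → {C6:27, T17:32}
update T17 to timestamp 39 → {C6:27, T17:39}
add B18 (timestamp 36) → {C6:27, B18:36, T17:39}
update B18 to timestamp 12 → {B18:12, C6:27, T17:39}
process next event → B18; now {C6:27, T17:39}
process next event → C6; now {T17:39}
update T17 to timestamp 30 → {T17:30}
process next event → T17; now {}
add D7 (timestamp 41) → {D7:41}
add T2 (timestamp 53) → {D7:41, T2:53}
process next event → D7; now {T2:53}
add A24 (timestamp 4) → {A24:4, T2:53}
add E13 (timestamp 17) → {A24:4, E13:17, T2:53}
process next event → A24; now {E13:17, T2:53}
update T2 to timestamp 51 → {E13:17, T2:51}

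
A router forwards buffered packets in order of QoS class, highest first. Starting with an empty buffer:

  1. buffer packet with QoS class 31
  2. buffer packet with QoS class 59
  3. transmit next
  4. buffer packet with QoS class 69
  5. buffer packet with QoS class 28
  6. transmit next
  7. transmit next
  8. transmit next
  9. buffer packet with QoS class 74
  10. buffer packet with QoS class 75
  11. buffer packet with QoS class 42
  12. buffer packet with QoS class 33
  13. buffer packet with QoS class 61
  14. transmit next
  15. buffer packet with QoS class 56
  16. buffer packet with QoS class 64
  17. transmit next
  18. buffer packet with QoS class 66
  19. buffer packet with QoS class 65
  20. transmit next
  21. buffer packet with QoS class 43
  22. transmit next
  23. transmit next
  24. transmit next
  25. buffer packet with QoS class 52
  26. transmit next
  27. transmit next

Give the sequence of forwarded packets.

insert 31 → {31}
insert 59 → {59, 31}
transmit next → 59; now {31}
insert 69 → {69, 31}
insert 28 → {69, 31, 28}
transmit next → 69; now {31, 28}
transmit next → 31; now {28}
transmit next → 28; now {}
insert 74 → {74}
insert 75 → {75, 74}
insert 42 → {75, 74, 42}
insert 33 → {75, 74, 42, 33}
insert 61 → {75, 74, 61, 42, 33}
transmit next → 75; now {74, 61, 42, 33}
insert 56 → {74, 61, 56, 42, 33}
insert 64 → {74, 64, 61, 56, 42, 33}
transmit next → 74; now {64, 61, 56, 42, 33}
insert 66 → {66, 64, 61, 56, 42, 33}
insert 65 → {66, 65, 64, 61, 56, 42, 33}
transmit next → 66; now {65, 64, 61, 56, 42, 33}
insert 43 → {65, 64, 61, 56, 43, 42, 33}
transmit next → 65; now {64, 61, 56, 43, 42, 33}
transmit next → 64; now {61, 56, 43, 42, 33}
transmit next → 61; now {56, 43, 42, 33}
insert 52 → {56, 52, 43, 42, 33}
transmit next → 56; now {52, 43, 42, 33}
transmit next → 52; now {43, 42, 33}

[59, 69, 31, 28, 75, 74, 66, 65, 64, 61, 56, 52]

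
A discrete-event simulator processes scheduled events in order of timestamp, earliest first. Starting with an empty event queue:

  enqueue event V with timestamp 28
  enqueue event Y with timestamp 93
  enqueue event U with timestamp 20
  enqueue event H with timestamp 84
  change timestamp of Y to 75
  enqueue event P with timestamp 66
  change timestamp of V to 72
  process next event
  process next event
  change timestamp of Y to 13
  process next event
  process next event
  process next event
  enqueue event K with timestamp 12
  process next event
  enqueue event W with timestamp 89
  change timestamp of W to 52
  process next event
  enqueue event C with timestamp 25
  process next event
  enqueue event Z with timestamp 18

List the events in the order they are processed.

U, P, Y, V, H, K, W, C

add V (timestamp 28) → {V:28}
add Y (timestamp 93) → {V:28, Y:93}
add U (timestamp 20) → {U:20, V:28, Y:93}
add H (timestamp 84) → {U:20, V:28, H:84, Y:93}
update Y to timestamp 75 → {U:20, V:28, Y:75, H:84}
add P (timestamp 66) → {U:20, V:28, P:66, Y:75, H:84}
update V to timestamp 72 → {U:20, P:66, V:72, Y:75, H:84}
process next event → U; now {P:66, V:72, Y:75, H:84}
process next event → P; now {V:72, Y:75, H:84}
update Y to timestamp 13 → {Y:13, V:72, H:84}
process next event → Y; now {V:72, H:84}
process next event → V; now {H:84}
process next event → H; now {}
add K (timestamp 12) → {K:12}
process next event → K; now {}
add W (timestamp 89) → {W:89}
update W to timestamp 52 → {W:52}
process next event → W; now {}
add C (timestamp 25) → {C:25}
process next event → C; now {}
add Z (timestamp 18) → {Z:18}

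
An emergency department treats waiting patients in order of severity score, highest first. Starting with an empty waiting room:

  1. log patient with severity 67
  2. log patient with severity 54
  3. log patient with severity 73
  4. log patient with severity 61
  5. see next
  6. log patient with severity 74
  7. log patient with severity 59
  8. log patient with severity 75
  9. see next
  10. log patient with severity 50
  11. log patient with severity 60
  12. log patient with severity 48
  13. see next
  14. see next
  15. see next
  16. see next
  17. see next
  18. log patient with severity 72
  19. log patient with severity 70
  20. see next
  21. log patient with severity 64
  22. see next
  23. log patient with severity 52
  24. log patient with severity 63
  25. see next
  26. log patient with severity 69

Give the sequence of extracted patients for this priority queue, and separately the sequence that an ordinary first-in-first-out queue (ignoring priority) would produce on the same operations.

insert 67 → {67}
insert 54 → {67, 54}
insert 73 → {73, 67, 54}
insert 61 → {73, 67, 61, 54}
see next → 73; now {67, 61, 54}
insert 74 → {74, 67, 61, 54}
insert 59 → {74, 67, 61, 59, 54}
insert 75 → {75, 74, 67, 61, 59, 54}
see next → 75; now {74, 67, 61, 59, 54}
insert 50 → {74, 67, 61, 59, 54, 50}
insert 60 → {74, 67, 61, 60, 59, 54, 50}
insert 48 → {74, 67, 61, 60, 59, 54, 50, 48}
see next → 74; now {67, 61, 60, 59, 54, 50, 48}
see next → 67; now {61, 60, 59, 54, 50, 48}
see next → 61; now {60, 59, 54, 50, 48}
see next → 60; now {59, 54, 50, 48}
see next → 59; now {54, 50, 48}
insert 72 → {72, 54, 50, 48}
insert 70 → {72, 70, 54, 50, 48}
see next → 72; now {70, 54, 50, 48}
insert 64 → {70, 64, 54, 50, 48}
see next → 70; now {64, 54, 50, 48}
insert 52 → {64, 54, 52, 50, 48}
insert 63 → {64, 63, 54, 52, 50, 48}
see next → 64; now {63, 54, 52, 50, 48}
insert 69 → {69, 63, 54, 52, 50, 48}

priority queue: [73, 75, 74, 67, 61, 60, 59, 72, 70, 64]; FIFO queue: 67, 54, 73, 61, 74, 59, 75, 50, 60, 48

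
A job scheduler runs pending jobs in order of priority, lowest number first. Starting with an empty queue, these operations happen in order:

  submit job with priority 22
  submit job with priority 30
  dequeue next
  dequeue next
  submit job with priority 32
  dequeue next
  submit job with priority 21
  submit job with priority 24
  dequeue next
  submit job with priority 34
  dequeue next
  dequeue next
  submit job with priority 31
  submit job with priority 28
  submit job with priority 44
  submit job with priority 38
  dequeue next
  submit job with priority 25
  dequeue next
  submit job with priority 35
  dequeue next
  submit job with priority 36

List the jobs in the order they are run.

insert 22 → {22}
insert 30 → {22, 30}
dequeue next → 22; now {30}
dequeue next → 30; now {}
insert 32 → {32}
dequeue next → 32; now {}
insert 21 → {21}
insert 24 → {21, 24}
dequeue next → 21; now {24}
insert 34 → {24, 34}
dequeue next → 24; now {34}
dequeue next → 34; now {}
insert 31 → {31}
insert 28 → {28, 31}
insert 44 → {28, 31, 44}
insert 38 → {28, 31, 38, 44}
dequeue next → 28; now {31, 38, 44}
insert 25 → {25, 31, 38, 44}
dequeue next → 25; now {31, 38, 44}
insert 35 → {31, 35, 38, 44}
dequeue next → 31; now {35, 38, 44}
insert 36 → {35, 36, 38, 44}

22 → 30 → 32 → 21 → 24 → 34 → 28 → 25 → 31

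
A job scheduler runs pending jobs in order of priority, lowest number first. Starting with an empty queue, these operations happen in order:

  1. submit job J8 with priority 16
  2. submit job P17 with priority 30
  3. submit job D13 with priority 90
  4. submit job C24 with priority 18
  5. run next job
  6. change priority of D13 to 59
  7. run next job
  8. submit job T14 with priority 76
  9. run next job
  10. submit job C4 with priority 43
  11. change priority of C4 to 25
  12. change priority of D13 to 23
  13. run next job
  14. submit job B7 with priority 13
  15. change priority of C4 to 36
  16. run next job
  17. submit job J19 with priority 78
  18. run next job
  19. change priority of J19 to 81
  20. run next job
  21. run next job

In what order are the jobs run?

J8 → C24 → P17 → D13 → B7 → C4 → T14 → J19

add J8 (priority 16) → {J8:16}
add P17 (priority 30) → {J8:16, P17:30}
add D13 (priority 90) → {J8:16, P17:30, D13:90}
add C24 (priority 18) → {J8:16, C24:18, P17:30, D13:90}
run next job → J8; now {C24:18, P17:30, D13:90}
update D13 to priority 59 → {C24:18, P17:30, D13:59}
run next job → C24; now {P17:30, D13:59}
add T14 (priority 76) → {P17:30, D13:59, T14:76}
run next job → P17; now {D13:59, T14:76}
add C4 (priority 43) → {C4:43, D13:59, T14:76}
update C4 to priority 25 → {C4:25, D13:59, T14:76}
update D13 to priority 23 → {D13:23, C4:25, T14:76}
run next job → D13; now {C4:25, T14:76}
add B7 (priority 13) → {B7:13, C4:25, T14:76}
update C4 to priority 36 → {B7:13, C4:36, T14:76}
run next job → B7; now {C4:36, T14:76}
add J19 (priority 78) → {C4:36, T14:76, J19:78}
run next job → C4; now {T14:76, J19:78}
update J19 to priority 81 → {T14:76, J19:81}
run next job → T14; now {J19:81}
run next job → J19; now {}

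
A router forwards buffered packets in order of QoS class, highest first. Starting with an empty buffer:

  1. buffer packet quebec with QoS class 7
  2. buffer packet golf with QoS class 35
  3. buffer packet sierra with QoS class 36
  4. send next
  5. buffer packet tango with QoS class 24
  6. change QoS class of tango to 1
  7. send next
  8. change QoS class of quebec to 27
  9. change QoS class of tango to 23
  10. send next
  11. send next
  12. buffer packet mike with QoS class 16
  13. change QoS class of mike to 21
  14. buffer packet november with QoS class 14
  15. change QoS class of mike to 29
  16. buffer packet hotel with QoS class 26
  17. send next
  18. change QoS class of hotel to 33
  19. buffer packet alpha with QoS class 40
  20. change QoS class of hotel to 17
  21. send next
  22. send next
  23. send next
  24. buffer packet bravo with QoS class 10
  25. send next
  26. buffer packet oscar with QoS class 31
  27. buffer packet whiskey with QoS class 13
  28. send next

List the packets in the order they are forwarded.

sierra → golf → quebec → tango → mike → alpha → hotel → november → bravo → oscar

add quebec (QoS class 7) → {quebec:7}
add golf (QoS class 35) → {golf:35, quebec:7}
add sierra (QoS class 36) → {sierra:36, golf:35, quebec:7}
send next → sierra; now {golf:35, quebec:7}
add tango (QoS class 24) → {golf:35, tango:24, quebec:7}
update tango to QoS class 1 → {golf:35, quebec:7, tango:1}
send next → golf; now {quebec:7, tango:1}
update quebec to QoS class 27 → {quebec:27, tango:1}
update tango to QoS class 23 → {quebec:27, tango:23}
send next → quebec; now {tango:23}
send next → tango; now {}
add mike (QoS class 16) → {mike:16}
update mike to QoS class 21 → {mike:21}
add november (QoS class 14) → {mike:21, november:14}
update mike to QoS class 29 → {mike:29, november:14}
add hotel (QoS class 26) → {mike:29, hotel:26, november:14}
send next → mike; now {hotel:26, november:14}
update hotel to QoS class 33 → {hotel:33, november:14}
add alpha (QoS class 40) → {alpha:40, hotel:33, november:14}
update hotel to QoS class 17 → {alpha:40, hotel:17, november:14}
send next → alpha; now {hotel:17, november:14}
send next → hotel; now {november:14}
send next → november; now {}
add bravo (QoS class 10) → {bravo:10}
send next → bravo; now {}
add oscar (QoS class 31) → {oscar:31}
add whiskey (QoS class 13) → {oscar:31, whiskey:13}
send next → oscar; now {whiskey:13}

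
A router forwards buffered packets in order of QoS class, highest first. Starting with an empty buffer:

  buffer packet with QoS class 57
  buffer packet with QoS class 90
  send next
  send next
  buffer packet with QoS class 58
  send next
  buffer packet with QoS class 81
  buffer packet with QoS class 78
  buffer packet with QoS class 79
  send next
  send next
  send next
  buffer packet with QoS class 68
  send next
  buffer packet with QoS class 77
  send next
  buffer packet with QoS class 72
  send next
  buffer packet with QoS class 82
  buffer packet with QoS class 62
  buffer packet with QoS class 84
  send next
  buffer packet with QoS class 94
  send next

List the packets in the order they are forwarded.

insert 57 → {57}
insert 90 → {90, 57}
send next → 90; now {57}
send next → 57; now {}
insert 58 → {58}
send next → 58; now {}
insert 81 → {81}
insert 78 → {81, 78}
insert 79 → {81, 79, 78}
send next → 81; now {79, 78}
send next → 79; now {78}
send next → 78; now {}
insert 68 → {68}
send next → 68; now {}
insert 77 → {77}
send next → 77; now {}
insert 72 → {72}
send next → 72; now {}
insert 82 → {82}
insert 62 → {82, 62}
insert 84 → {84, 82, 62}
send next → 84; now {82, 62}
insert 94 → {94, 82, 62}
send next → 94; now {82, 62}

90 → 57 → 58 → 81 → 79 → 78 → 68 → 77 → 72 → 84 → 94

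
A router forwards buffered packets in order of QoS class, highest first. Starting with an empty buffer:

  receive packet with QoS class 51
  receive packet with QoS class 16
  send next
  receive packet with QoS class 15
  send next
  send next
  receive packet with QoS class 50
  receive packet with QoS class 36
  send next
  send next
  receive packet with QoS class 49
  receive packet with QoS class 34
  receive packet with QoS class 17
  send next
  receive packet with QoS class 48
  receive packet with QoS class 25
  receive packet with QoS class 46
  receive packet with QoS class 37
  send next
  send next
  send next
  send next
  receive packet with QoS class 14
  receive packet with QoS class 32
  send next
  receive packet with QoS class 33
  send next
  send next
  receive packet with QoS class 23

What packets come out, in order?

insert 51 → {51}
insert 16 → {51, 16}
send next → 51; now {16}
insert 15 → {16, 15}
send next → 16; now {15}
send next → 15; now {}
insert 50 → {50}
insert 36 → {50, 36}
send next → 50; now {36}
send next → 36; now {}
insert 49 → {49}
insert 34 → {49, 34}
insert 17 → {49, 34, 17}
send next → 49; now {34, 17}
insert 48 → {48, 34, 17}
insert 25 → {48, 34, 25, 17}
insert 46 → {48, 46, 34, 25, 17}
insert 37 → {48, 46, 37, 34, 25, 17}
send next → 48; now {46, 37, 34, 25, 17}
send next → 46; now {37, 34, 25, 17}
send next → 37; now {34, 25, 17}
send next → 34; now {25, 17}
insert 14 → {25, 17, 14}
insert 32 → {32, 25, 17, 14}
send next → 32; now {25, 17, 14}
insert 33 → {33, 25, 17, 14}
send next → 33; now {25, 17, 14}
send next → 25; now {17, 14}
insert 23 → {23, 17, 14}

[51, 16, 15, 50, 36, 49, 48, 46, 37, 34, 32, 33, 25]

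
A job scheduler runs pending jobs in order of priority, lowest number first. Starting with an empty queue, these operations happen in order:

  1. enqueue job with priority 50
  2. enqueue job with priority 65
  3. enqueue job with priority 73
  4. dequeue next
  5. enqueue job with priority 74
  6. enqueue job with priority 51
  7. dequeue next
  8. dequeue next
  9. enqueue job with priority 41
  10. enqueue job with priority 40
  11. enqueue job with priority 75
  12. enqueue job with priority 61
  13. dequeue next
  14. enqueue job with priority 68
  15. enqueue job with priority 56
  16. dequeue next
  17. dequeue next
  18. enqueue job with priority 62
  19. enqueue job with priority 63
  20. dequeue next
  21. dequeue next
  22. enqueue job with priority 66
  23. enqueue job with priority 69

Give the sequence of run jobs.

50 → 51 → 65 → 40 → 41 → 56 → 61 → 62

insert 50 → {50}
insert 65 → {50, 65}
insert 73 → {50, 65, 73}
dequeue next → 50; now {65, 73}
insert 74 → {65, 73, 74}
insert 51 → {51, 65, 73, 74}
dequeue next → 51; now {65, 73, 74}
dequeue next → 65; now {73, 74}
insert 41 → {41, 73, 74}
insert 40 → {40, 41, 73, 74}
insert 75 → {40, 41, 73, 74, 75}
insert 61 → {40, 41, 61, 73, 74, 75}
dequeue next → 40; now {41, 61, 73, 74, 75}
insert 68 → {41, 61, 68, 73, 74, 75}
insert 56 → {41, 56, 61, 68, 73, 74, 75}
dequeue next → 41; now {56, 61, 68, 73, 74, 75}
dequeue next → 56; now {61, 68, 73, 74, 75}
insert 62 → {61, 62, 68, 73, 74, 75}
insert 63 → {61, 62, 63, 68, 73, 74, 75}
dequeue next → 61; now {62, 63, 68, 73, 74, 75}
dequeue next → 62; now {63, 68, 73, 74, 75}
insert 66 → {63, 66, 68, 73, 74, 75}
insert 69 → {63, 66, 68, 69, 73, 74, 75}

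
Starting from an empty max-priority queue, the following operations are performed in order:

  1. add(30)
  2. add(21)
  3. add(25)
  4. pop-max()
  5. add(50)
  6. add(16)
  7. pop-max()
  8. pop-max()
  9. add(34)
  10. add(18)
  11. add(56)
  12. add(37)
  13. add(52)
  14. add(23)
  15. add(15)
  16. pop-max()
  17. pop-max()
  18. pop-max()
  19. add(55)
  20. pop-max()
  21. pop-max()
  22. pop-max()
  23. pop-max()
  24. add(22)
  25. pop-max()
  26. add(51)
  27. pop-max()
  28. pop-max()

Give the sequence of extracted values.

[30, 50, 25, 56, 52, 37, 55, 34, 23, 21, 22, 51, 18]

insert 30 → {30}
insert 21 → {30, 21}
insert 25 → {30, 25, 21}
pop-max → 30; now {25, 21}
insert 50 → {50, 25, 21}
insert 16 → {50, 25, 21, 16}
pop-max → 50; now {25, 21, 16}
pop-max → 25; now {21, 16}
insert 34 → {34, 21, 16}
insert 18 → {34, 21, 18, 16}
insert 56 → {56, 34, 21, 18, 16}
insert 37 → {56, 37, 34, 21, 18, 16}
insert 52 → {56, 52, 37, 34, 21, 18, 16}
insert 23 → {56, 52, 37, 34, 23, 21, 18, 16}
insert 15 → {56, 52, 37, 34, 23, 21, 18, 16, 15}
pop-max → 56; now {52, 37, 34, 23, 21, 18, 16, 15}
pop-max → 52; now {37, 34, 23, 21, 18, 16, 15}
pop-max → 37; now {34, 23, 21, 18, 16, 15}
insert 55 → {55, 34, 23, 21, 18, 16, 15}
pop-max → 55; now {34, 23, 21, 18, 16, 15}
pop-max → 34; now {23, 21, 18, 16, 15}
pop-max → 23; now {21, 18, 16, 15}
pop-max → 21; now {18, 16, 15}
insert 22 → {22, 18, 16, 15}
pop-max → 22; now {18, 16, 15}
insert 51 → {51, 18, 16, 15}
pop-max → 51; now {18, 16, 15}
pop-max → 18; now {16, 15}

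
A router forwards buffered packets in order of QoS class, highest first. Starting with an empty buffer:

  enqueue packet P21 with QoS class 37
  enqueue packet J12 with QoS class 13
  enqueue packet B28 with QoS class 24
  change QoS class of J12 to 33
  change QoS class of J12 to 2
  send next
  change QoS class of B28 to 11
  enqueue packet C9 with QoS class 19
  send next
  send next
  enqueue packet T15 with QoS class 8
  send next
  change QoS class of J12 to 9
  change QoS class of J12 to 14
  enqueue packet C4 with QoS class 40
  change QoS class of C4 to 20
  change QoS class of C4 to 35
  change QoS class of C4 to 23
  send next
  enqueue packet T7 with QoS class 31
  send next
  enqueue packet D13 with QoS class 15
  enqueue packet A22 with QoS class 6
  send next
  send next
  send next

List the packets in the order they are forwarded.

add P21 (QoS class 37) → {P21:37}
add J12 (QoS class 13) → {P21:37, J12:13}
add B28 (QoS class 24) → {P21:37, B28:24, J12:13}
update J12 to QoS class 33 → {P21:37, J12:33, B28:24}
update J12 to QoS class 2 → {P21:37, B28:24, J12:2}
send next → P21; now {B28:24, J12:2}
update B28 to QoS class 11 → {B28:11, J12:2}
add C9 (QoS class 19) → {C9:19, B28:11, J12:2}
send next → C9; now {B28:11, J12:2}
send next → B28; now {J12:2}
add T15 (QoS class 8) → {T15:8, J12:2}
send next → T15; now {J12:2}
update J12 to QoS class 9 → {J12:9}
update J12 to QoS class 14 → {J12:14}
add C4 (QoS class 40) → {C4:40, J12:14}
update C4 to QoS class 20 → {C4:20, J12:14}
update C4 to QoS class 35 → {C4:35, J12:14}
update C4 to QoS class 23 → {C4:23, J12:14}
send next → C4; now {J12:14}
add T7 (QoS class 31) → {T7:31, J12:14}
send next → T7; now {J12:14}
add D13 (QoS class 15) → {D13:15, J12:14}
add A22 (QoS class 6) → {D13:15, J12:14, A22:6}
send next → D13; now {J12:14, A22:6}
send next → J12; now {A22:6}
send next → A22; now {}

P21 → C9 → B28 → T15 → C4 → T7 → D13 → J12 → A22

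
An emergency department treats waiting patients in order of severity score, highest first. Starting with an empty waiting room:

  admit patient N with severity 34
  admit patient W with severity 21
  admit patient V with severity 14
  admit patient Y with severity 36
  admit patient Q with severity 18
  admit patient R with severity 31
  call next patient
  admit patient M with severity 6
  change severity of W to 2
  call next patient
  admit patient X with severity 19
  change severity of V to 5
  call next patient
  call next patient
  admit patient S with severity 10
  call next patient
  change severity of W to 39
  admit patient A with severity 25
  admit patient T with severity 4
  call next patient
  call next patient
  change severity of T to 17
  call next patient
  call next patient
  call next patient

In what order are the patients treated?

Y, N, R, X, Q, W, A, T, S, M

add N (severity 34) → {N:34}
add W (severity 21) → {N:34, W:21}
add V (severity 14) → {N:34, W:21, V:14}
add Y (severity 36) → {Y:36, N:34, W:21, V:14}
add Q (severity 18) → {Y:36, N:34, W:21, Q:18, V:14}
add R (severity 31) → {Y:36, N:34, R:31, W:21, Q:18, V:14}
call next patient → Y; now {N:34, R:31, W:21, Q:18, V:14}
add M (severity 6) → {N:34, R:31, W:21, Q:18, V:14, M:6}
update W to severity 2 → {N:34, R:31, Q:18, V:14, M:6, W:2}
call next patient → N; now {R:31, Q:18, V:14, M:6, W:2}
add X (severity 19) → {R:31, X:19, Q:18, V:14, M:6, W:2}
update V to severity 5 → {R:31, X:19, Q:18, M:6, V:5, W:2}
call next patient → R; now {X:19, Q:18, M:6, V:5, W:2}
call next patient → X; now {Q:18, M:6, V:5, W:2}
add S (severity 10) → {Q:18, S:10, M:6, V:5, W:2}
call next patient → Q; now {S:10, M:6, V:5, W:2}
update W to severity 39 → {W:39, S:10, M:6, V:5}
add A (severity 25) → {W:39, A:25, S:10, M:6, V:5}
add T (severity 4) → {W:39, A:25, S:10, M:6, V:5, T:4}
call next patient → W; now {A:25, S:10, M:6, V:5, T:4}
call next patient → A; now {S:10, M:6, V:5, T:4}
update T to severity 17 → {T:17, S:10, M:6, V:5}
call next patient → T; now {S:10, M:6, V:5}
call next patient → S; now {M:6, V:5}
call next patient → M; now {V:5}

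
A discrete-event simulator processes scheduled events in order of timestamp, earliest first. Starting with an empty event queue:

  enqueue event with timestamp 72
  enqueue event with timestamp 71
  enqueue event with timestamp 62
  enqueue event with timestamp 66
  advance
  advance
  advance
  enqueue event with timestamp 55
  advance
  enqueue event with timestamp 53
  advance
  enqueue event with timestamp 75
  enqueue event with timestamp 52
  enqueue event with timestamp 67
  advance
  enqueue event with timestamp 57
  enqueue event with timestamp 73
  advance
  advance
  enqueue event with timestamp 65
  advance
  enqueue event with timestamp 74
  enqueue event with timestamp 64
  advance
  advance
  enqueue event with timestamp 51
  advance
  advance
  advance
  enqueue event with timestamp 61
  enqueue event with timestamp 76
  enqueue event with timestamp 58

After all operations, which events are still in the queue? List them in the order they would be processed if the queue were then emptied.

58, 61, 75, 76

insert 72 → {72}
insert 71 → {71, 72}
insert 62 → {62, 71, 72}
insert 66 → {62, 66, 71, 72}
advance → 62; now {66, 71, 72}
advance → 66; now {71, 72}
advance → 71; now {72}
insert 55 → {55, 72}
advance → 55; now {72}
insert 53 → {53, 72}
advance → 53; now {72}
insert 75 → {72, 75}
insert 52 → {52, 72, 75}
insert 67 → {52, 67, 72, 75}
advance → 52; now {67, 72, 75}
insert 57 → {57, 67, 72, 75}
insert 73 → {57, 67, 72, 73, 75}
advance → 57; now {67, 72, 73, 75}
advance → 67; now {72, 73, 75}
insert 65 → {65, 72, 73, 75}
advance → 65; now {72, 73, 75}
insert 74 → {72, 73, 74, 75}
insert 64 → {64, 72, 73, 74, 75}
advance → 64; now {72, 73, 74, 75}
advance → 72; now {73, 74, 75}
insert 51 → {51, 73, 74, 75}
advance → 51; now {73, 74, 75}
advance → 73; now {74, 75}
advance → 74; now {75}
insert 61 → {61, 75}
insert 76 → {61, 75, 76}
insert 58 → {58, 61, 75, 76}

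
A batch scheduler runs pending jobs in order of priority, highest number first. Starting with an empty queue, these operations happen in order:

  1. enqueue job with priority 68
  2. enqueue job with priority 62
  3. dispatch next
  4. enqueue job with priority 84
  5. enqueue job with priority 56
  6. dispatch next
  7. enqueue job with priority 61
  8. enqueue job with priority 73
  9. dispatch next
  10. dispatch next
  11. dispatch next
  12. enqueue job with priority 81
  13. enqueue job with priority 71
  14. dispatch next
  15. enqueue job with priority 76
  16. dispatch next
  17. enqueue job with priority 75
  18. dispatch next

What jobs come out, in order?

[68, 84, 73, 62, 61, 81, 76, 75]

insert 68 → {68}
insert 62 → {68, 62}
dispatch next → 68; now {62}
insert 84 → {84, 62}
insert 56 → {84, 62, 56}
dispatch next → 84; now {62, 56}
insert 61 → {62, 61, 56}
insert 73 → {73, 62, 61, 56}
dispatch next → 73; now {62, 61, 56}
dispatch next → 62; now {61, 56}
dispatch next → 61; now {56}
insert 81 → {81, 56}
insert 71 → {81, 71, 56}
dispatch next → 81; now {71, 56}
insert 76 → {76, 71, 56}
dispatch next → 76; now {71, 56}
insert 75 → {75, 71, 56}
dispatch next → 75; now {71, 56}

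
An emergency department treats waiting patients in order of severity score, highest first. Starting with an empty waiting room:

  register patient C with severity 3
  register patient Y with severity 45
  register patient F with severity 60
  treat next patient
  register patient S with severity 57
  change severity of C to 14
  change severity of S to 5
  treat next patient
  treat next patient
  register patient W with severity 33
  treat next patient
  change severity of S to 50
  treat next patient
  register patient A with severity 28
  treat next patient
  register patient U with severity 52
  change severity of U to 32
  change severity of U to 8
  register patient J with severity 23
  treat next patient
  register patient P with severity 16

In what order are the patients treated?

add C (severity 3) → {C:3}
add Y (severity 45) → {Y:45, C:3}
add F (severity 60) → {F:60, Y:45, C:3}
treat next patient → F; now {Y:45, C:3}
add S (severity 57) → {S:57, Y:45, C:3}
update C to severity 14 → {S:57, Y:45, C:14}
update S to severity 5 → {Y:45, C:14, S:5}
treat next patient → Y; now {C:14, S:5}
treat next patient → C; now {S:5}
add W (severity 33) → {W:33, S:5}
treat next patient → W; now {S:5}
update S to severity 50 → {S:50}
treat next patient → S; now {}
add A (severity 28) → {A:28}
treat next patient → A; now {}
add U (severity 52) → {U:52}
update U to severity 32 → {U:32}
update U to severity 8 → {U:8}
add J (severity 23) → {J:23, U:8}
treat next patient → J; now {U:8}
add P (severity 16) → {P:16, U:8}

[F, Y, C, W, S, A, J]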